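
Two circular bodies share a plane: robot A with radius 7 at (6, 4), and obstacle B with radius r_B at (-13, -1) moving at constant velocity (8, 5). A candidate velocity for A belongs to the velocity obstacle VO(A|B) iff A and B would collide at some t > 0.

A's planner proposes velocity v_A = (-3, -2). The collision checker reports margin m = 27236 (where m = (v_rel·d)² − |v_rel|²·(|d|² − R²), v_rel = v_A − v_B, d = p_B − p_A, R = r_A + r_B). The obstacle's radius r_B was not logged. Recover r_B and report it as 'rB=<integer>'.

m = 27236
d = (-19, -5);  v_rel = (-11, -7),  |v_rel|² = 170
v_rel×d = (-11)·(-5) − (-7)·(-19) = -78
since m = R²·170 − (-78)²:  R² = (6084 + 27236) / 170 = 196
R = √196 = 14  ⇒  r_B = 14 − 7 = 7

rB=7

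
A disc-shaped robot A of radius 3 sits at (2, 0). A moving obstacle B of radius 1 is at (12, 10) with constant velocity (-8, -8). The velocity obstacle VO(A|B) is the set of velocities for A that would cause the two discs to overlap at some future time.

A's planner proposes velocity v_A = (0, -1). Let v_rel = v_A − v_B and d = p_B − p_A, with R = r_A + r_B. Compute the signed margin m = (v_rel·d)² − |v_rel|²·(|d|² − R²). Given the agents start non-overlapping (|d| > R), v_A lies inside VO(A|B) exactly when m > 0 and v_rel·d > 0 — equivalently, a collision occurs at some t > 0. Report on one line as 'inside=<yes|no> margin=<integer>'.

d = (10, 10),  |d|² = 200;  R = 3+1 = 4,  c = 200−4² = 184
v_rel = (8, 7),  |v_rel|² = 113;  v_rel·d = (8)·(10) + (7)·(10) = 150
113·t² − 300·t + 184 = 0  ⇒  m = 150² − 113·184 = 1708
m = 1708 > 0,  v_rel·d = 150 > 0  ⇒  inside

inside=yes margin=1708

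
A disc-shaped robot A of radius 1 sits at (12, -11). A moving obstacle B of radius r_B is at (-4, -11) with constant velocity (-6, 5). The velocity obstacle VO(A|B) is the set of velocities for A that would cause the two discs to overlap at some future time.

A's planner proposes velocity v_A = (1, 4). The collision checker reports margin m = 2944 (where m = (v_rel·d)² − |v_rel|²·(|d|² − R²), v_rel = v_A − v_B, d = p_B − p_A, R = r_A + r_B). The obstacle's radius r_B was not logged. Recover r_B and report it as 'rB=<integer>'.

m = 2944
d = (-16, 0);  v_rel = (7, -1),  |v_rel|² = 50
v_rel×d = (7)·(0) − (-1)·(-16) = -16
since m = R²·50 − (-16)²:  R² = (256 + 2944) / 50 = 64
R = √64 = 8  ⇒  r_B = 8 − 1 = 7

rB=7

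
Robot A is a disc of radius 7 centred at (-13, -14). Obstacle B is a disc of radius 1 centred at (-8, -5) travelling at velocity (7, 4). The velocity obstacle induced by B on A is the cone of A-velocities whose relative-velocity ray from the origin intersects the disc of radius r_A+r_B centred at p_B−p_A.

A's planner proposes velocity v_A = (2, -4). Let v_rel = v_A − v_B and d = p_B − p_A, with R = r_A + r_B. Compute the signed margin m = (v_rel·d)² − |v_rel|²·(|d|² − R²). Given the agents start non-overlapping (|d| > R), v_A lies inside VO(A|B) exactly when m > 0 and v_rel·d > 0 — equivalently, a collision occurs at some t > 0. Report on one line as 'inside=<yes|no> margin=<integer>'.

d = (5, 9),  |d|² = 106;  R = 7+1 = 8,  c = 106−8² = 42
v_rel = (-5, -8),  |v_rel|² = 89;  v_rel·d = (-5)·(5) + (-8)·(9) = -97
89·t² + 194·t + 42 = 0  ⇒  m = (-97)² − 89·42 = 5671
m = 5671 > 0,  v_rel·d = -97 < 0  ⇒  outside

inside=no margin=5671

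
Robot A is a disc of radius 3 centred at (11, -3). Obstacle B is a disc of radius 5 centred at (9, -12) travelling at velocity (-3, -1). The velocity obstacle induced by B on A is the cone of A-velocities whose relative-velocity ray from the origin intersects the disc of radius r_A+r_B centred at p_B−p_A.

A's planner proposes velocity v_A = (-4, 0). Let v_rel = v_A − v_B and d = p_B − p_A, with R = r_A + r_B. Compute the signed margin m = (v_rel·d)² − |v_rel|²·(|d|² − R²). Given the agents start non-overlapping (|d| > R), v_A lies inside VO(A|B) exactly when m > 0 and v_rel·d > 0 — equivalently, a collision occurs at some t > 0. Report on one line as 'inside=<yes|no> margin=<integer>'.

d = (-2, -9),  |d|² = 85;  R = 3+5 = 8,  c = 85−8² = 21
v_rel = (-1, 1),  |v_rel|² = 2;  v_rel·d = (-1)·(-2) + (1)·(-9) = -7
2·t² + 14·t + 21 = 0  ⇒  m = (-7)² − 2·21 = 7
m = 7 > 0,  v_rel·d = -7 < 0  ⇒  outside

inside=no margin=7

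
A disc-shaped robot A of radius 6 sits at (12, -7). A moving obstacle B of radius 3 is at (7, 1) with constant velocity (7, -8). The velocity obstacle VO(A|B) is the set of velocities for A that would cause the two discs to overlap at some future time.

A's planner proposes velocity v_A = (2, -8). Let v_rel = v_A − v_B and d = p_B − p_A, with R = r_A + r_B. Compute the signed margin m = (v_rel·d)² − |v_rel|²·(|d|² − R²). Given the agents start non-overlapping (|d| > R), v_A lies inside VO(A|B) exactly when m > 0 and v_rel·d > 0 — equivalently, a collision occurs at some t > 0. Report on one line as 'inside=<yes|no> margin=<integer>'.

d = (-5, 8),  |d|² = 89;  R = 6+3 = 9,  c = 89−9² = 8
v_rel = (-5, 0),  |v_rel|² = 25;  v_rel·d = (-5)·(-5) + (0)·(8) = 25
25·t² − 50·t + 8 = 0  ⇒  m = 25² − 25·8 = 425
m = 425 > 0,  v_rel·d = 25 > 0  ⇒  inside

inside=yes margin=425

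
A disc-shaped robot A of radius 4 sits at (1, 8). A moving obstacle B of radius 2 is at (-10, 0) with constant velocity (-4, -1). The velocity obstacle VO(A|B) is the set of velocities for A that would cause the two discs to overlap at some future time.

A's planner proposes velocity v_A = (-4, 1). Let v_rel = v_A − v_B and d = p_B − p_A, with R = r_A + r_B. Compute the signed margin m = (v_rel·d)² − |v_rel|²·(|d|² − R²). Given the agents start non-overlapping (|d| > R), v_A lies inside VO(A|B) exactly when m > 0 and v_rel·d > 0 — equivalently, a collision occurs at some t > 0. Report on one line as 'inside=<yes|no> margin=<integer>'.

d = (-11, -8),  |d|² = 185;  R = 4+2 = 6,  c = 185−6² = 149
v_rel = (0, 2),  |v_rel|² = 4;  v_rel·d = (0)·(-11) + (2)·(-8) = -16
4·t² + 32·t + 149 = 0  ⇒  m = (-16)² − 4·149 = -340
m = -340 < 0,  v_rel·d = -16 < 0  ⇒  outside

inside=no margin=-340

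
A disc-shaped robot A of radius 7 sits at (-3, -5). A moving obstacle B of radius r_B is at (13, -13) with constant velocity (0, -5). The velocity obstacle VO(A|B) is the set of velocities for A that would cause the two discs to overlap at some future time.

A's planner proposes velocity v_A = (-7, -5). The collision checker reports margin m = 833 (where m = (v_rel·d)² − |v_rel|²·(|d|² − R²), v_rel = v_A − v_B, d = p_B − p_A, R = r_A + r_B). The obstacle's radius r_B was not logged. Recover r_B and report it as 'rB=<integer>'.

m = 833
d = (16, -8);  v_rel = (-7, 0),  |v_rel|² = 49
v_rel×d = (-7)·(-8) − (0)·(16) = 56
since m = R²·49 − 56²:  R² = (3136 + 833) / 49 = 81
R = √81 = 9  ⇒  r_B = 9 − 7 = 2

rB=2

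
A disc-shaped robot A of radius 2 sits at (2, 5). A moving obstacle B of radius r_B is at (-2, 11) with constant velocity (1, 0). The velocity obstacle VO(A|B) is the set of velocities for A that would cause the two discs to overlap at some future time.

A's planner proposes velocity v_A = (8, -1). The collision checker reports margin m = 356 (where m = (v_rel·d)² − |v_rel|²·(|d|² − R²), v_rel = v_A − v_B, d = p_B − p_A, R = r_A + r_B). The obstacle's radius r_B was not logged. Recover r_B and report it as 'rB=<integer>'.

m = 356
d = (-4, 6);  v_rel = (7, -1),  |v_rel|² = 50
v_rel×d = (7)·(6) − (-1)·(-4) = 38
since m = R²·50 − 38²:  R² = (1444 + 356) / 50 = 36
R = √36 = 6  ⇒  r_B = 6 − 2 = 4

rB=4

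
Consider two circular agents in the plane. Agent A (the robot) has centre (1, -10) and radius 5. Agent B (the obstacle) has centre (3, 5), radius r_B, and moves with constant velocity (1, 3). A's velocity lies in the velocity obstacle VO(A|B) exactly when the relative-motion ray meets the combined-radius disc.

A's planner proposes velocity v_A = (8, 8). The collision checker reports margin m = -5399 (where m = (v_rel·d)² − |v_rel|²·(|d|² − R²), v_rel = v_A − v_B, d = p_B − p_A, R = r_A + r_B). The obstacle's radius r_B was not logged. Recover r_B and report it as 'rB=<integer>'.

m = -5399
d = (2, 15);  v_rel = (7, 5),  |v_rel|² = 74
v_rel×d = (7)·(15) − (5)·(2) = 95
since m = R²·74 − 95²:  R² = (9025 + -5399) / 74 = 49
R = √49 = 7  ⇒  r_B = 7 − 5 = 2

rB=2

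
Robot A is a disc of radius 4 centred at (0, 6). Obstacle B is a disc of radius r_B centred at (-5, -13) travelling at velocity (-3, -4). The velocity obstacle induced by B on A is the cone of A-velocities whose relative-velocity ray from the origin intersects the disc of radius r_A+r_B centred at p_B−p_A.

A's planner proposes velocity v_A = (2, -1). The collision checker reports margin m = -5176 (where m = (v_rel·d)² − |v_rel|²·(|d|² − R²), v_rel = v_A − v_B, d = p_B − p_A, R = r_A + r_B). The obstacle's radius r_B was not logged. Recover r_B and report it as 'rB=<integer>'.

m = -5176
d = (-5, -19);  v_rel = (5, 3),  |v_rel|² = 34
v_rel×d = (5)·(-19) − (3)·(-5) = -80
since m = R²·34 − (-80)²:  R² = (6400 + -5176) / 34 = 36
R = √36 = 6  ⇒  r_B = 6 − 4 = 2

rB=2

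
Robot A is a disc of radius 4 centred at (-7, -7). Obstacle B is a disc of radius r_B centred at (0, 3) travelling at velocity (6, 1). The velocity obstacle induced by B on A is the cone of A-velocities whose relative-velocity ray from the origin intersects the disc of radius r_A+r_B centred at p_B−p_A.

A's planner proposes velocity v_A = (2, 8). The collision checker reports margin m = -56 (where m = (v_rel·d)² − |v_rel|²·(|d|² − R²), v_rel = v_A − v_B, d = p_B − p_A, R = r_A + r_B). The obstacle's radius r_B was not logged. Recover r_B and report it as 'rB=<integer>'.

m = -56
d = (7, 10);  v_rel = (-4, 7),  |v_rel|² = 65
v_rel×d = (-4)·(10) − (7)·(7) = -89
since m = R²·65 − (-89)²:  R² = (7921 + -56) / 65 = 121
R = √121 = 11  ⇒  r_B = 11 − 4 = 7

rB=7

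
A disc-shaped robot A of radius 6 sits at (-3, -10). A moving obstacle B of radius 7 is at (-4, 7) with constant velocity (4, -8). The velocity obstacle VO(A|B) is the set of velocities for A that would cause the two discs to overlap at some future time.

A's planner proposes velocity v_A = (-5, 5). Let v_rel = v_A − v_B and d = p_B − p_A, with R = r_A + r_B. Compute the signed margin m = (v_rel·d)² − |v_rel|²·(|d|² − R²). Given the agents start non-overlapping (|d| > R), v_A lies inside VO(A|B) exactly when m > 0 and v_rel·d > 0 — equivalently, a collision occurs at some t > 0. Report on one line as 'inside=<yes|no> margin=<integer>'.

d = (-1, 17),  |d|² = 290;  R = 6+7 = 13,  c = 290−13² = 121
v_rel = (-9, 13),  |v_rel|² = 250;  v_rel·d = (-9)·(-1) + (13)·(17) = 230
250·t² − 460·t + 121 = 0  ⇒  m = 230² − 250·121 = 22650
m = 22650 > 0,  v_rel·d = 230 > 0  ⇒  inside

inside=yes margin=22650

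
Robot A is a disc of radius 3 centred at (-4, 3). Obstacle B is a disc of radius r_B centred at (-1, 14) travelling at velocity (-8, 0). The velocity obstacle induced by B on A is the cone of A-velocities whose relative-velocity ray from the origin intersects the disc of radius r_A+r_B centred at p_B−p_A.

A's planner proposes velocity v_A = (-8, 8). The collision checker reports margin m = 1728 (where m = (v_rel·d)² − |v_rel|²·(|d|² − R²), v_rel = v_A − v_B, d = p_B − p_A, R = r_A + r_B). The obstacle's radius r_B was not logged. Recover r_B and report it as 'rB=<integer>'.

m = 1728
d = (3, 11);  v_rel = (0, 8),  |v_rel|² = 64
v_rel×d = (0)·(11) − (8)·(3) = -24
since m = R²·64 − (-24)²:  R² = (576 + 1728) / 64 = 36
R = √36 = 6  ⇒  r_B = 6 − 3 = 3

rB=3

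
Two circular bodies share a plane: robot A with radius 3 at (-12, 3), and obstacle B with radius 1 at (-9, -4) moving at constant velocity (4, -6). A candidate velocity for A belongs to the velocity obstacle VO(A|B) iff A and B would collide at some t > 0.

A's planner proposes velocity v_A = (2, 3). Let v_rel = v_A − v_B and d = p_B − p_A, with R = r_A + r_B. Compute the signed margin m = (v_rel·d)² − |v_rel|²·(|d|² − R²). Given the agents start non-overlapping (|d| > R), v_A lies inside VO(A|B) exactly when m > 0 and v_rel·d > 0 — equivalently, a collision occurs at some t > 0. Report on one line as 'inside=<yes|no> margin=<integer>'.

d = (3, -7),  |d|² = 58;  R = 3+1 = 4,  c = 58−4² = 42
v_rel = (-2, 9),  |v_rel|² = 85;  v_rel·d = (-2)·(3) + (9)·(-7) = -69
85·t² + 138·t + 42 = 0  ⇒  m = (-69)² − 85·42 = 1191
m = 1191 > 0,  v_rel·d = -69 < 0  ⇒  outside

inside=no margin=1191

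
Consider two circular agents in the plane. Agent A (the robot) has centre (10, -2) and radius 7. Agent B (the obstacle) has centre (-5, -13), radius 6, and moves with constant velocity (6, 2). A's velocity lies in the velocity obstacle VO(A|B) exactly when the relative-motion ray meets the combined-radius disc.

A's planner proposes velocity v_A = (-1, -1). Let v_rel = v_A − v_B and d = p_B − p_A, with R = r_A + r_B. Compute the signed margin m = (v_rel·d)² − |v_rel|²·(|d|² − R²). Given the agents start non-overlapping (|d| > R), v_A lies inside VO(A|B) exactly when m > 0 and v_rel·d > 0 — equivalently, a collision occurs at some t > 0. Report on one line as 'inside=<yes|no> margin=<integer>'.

d = (-15, -11),  |d|² = 346;  R = 7+6 = 13,  c = 346−13² = 177
v_rel = (-7, -3),  |v_rel|² = 58;  v_rel·d = (-7)·(-15) + (-3)·(-11) = 138
58·t² − 276·t + 177 = 0  ⇒  m = 138² − 58·177 = 8778
m = 8778 > 0,  v_rel·d = 138 > 0  ⇒  inside

inside=yes margin=8778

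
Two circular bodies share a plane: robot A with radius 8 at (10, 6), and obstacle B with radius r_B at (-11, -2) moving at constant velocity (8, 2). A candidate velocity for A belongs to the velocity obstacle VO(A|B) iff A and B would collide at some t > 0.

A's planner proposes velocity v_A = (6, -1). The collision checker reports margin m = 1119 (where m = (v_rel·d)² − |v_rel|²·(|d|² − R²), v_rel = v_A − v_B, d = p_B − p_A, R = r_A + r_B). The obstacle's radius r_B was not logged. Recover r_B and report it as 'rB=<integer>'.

m = 1119
d = (-21, -8);  v_rel = (-2, -3),  |v_rel|² = 13
v_rel×d = (-2)·(-8) − (-3)·(-21) = -47
since m = R²·13 − (-47)²:  R² = (2209 + 1119) / 13 = 256
R = √256 = 16  ⇒  r_B = 16 − 8 = 8

rB=8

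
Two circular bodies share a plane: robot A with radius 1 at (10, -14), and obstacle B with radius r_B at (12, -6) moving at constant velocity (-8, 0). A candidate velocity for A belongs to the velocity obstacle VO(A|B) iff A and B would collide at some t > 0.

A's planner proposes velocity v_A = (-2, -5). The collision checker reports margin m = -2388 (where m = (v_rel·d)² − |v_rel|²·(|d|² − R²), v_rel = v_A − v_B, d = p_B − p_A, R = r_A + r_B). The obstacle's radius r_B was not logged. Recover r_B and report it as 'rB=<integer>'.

m = -2388
d = (2, 8);  v_rel = (6, -5),  |v_rel|² = 61
v_rel×d = (6)·(8) − (-5)·(2) = 58
since m = R²·61 − 58²:  R² = (3364 + -2388) / 61 = 16
R = √16 = 4  ⇒  r_B = 4 − 1 = 3

rB=3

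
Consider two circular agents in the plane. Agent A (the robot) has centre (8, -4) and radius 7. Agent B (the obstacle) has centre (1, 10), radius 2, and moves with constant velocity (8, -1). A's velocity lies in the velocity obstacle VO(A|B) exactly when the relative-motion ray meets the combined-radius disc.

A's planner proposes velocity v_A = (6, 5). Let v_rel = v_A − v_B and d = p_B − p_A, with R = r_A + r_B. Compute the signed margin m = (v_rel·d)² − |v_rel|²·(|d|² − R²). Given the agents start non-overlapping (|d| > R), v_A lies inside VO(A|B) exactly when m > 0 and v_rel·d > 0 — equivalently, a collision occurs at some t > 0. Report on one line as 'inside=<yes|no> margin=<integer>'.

d = (-7, 14),  |d|² = 245;  R = 7+2 = 9,  c = 245−9² = 164
v_rel = (-2, 6),  |v_rel|² = 40;  v_rel·d = (-2)·(-7) + (6)·(14) = 98
40·t² − 196·t + 164 = 0  ⇒  m = 98² − 40·164 = 3044
m = 3044 > 0,  v_rel·d = 98 > 0  ⇒  inside

inside=yes margin=3044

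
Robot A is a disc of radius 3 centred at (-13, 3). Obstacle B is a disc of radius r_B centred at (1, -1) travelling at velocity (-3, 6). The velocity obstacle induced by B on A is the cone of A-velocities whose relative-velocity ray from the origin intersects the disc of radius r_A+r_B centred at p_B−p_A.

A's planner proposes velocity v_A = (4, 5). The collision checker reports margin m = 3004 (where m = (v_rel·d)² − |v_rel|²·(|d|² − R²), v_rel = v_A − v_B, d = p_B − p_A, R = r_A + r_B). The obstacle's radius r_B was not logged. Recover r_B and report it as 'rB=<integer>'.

m = 3004
d = (14, -4);  v_rel = (7, -1),  |v_rel|² = 50
v_rel×d = (7)·(-4) − (-1)·(14) = -14
since m = R²·50 − (-14)²:  R² = (196 + 3004) / 50 = 64
R = √64 = 8  ⇒  r_B = 8 − 3 = 5

rB=5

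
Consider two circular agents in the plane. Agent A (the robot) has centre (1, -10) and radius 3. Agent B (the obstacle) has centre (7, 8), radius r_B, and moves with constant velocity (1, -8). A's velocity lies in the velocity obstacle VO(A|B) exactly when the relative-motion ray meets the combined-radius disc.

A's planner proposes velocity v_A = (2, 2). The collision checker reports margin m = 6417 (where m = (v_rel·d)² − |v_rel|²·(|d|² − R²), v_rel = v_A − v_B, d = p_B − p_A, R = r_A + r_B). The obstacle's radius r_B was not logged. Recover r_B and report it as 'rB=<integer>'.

m = 6417
d = (6, 18);  v_rel = (1, 10),  |v_rel|² = 101
v_rel×d = (1)·(18) − (10)·(6) = -42
since m = R²·101 − (-42)²:  R² = (1764 + 6417) / 101 = 81
R = √81 = 9  ⇒  r_B = 9 − 3 = 6

rB=6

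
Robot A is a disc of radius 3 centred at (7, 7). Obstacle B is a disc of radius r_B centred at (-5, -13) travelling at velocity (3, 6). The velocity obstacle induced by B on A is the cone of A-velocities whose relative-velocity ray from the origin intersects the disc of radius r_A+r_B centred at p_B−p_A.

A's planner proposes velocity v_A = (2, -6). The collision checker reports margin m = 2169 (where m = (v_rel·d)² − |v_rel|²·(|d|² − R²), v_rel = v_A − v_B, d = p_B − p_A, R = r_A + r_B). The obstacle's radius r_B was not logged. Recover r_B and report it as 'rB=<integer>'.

m = 2169
d = (-12, -20);  v_rel = (-1, -12),  |v_rel|² = 145
v_rel×d = (-1)·(-20) − (-12)·(-12) = -124
since m = R²·145 − (-124)²:  R² = (15376 + 2169) / 145 = 121
R = √121 = 11  ⇒  r_B = 11 − 3 = 8

rB=8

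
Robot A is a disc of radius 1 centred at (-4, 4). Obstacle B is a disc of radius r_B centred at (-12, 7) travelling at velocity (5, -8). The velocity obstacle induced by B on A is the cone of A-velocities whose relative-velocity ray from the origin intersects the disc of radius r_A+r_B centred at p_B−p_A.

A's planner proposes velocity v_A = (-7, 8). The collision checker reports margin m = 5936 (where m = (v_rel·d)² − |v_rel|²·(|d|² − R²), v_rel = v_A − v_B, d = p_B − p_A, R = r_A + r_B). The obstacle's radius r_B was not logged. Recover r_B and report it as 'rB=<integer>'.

m = 5936
d = (-8, 3);  v_rel = (-12, 16),  |v_rel|² = 400
v_rel×d = (-12)·(3) − (16)·(-8) = 92
since m = R²·400 − 92²:  R² = (8464 + 5936) / 400 = 36
R = √36 = 6  ⇒  r_B = 6 − 1 = 5

rB=5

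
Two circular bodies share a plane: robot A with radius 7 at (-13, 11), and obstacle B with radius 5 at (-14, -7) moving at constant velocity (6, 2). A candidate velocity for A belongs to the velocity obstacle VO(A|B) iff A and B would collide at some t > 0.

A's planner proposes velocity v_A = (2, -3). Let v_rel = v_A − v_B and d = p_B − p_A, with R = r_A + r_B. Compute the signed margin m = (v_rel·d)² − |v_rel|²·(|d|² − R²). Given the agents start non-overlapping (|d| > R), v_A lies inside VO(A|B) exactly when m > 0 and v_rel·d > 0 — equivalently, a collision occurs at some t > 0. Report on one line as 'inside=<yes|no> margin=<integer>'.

d = (-1, -18),  |d|² = 325;  R = 7+5 = 12,  c = 325−12² = 181
v_rel = (-4, -5),  |v_rel|² = 41;  v_rel·d = (-4)·(-1) + (-5)·(-18) = 94
41·t² − 188·t + 181 = 0  ⇒  m = 94² − 41·181 = 1415
m = 1415 > 0,  v_rel·d = 94 > 0  ⇒  inside

inside=yes margin=1415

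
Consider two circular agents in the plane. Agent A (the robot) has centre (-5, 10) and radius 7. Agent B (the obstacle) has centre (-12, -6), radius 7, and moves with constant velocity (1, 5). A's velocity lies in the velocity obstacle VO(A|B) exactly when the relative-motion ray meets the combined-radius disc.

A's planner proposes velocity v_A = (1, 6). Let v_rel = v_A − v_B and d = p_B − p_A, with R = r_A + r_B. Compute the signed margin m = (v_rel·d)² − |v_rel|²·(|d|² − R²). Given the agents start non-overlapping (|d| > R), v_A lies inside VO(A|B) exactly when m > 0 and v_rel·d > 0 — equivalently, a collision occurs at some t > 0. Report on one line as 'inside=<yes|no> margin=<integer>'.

d = (-7, -16),  |d|² = 305;  R = 7+7 = 14,  c = 305−14² = 109
v_rel = (0, 1),  |v_rel|² = 1;  v_rel·d = (0)·(-7) + (1)·(-16) = -16
1·t² + 32·t + 109 = 0  ⇒  m = (-16)² − 1·109 = 147
m = 147 > 0,  v_rel·d = -16 < 0  ⇒  outside

inside=no margin=147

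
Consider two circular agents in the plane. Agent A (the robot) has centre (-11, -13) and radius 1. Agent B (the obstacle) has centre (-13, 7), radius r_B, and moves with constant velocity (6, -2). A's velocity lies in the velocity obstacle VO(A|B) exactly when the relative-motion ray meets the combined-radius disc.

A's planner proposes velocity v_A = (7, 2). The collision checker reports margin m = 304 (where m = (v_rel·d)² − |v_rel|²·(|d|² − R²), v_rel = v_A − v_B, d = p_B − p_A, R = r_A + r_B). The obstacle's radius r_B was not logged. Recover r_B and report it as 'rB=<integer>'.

m = 304
d = (-2, 20);  v_rel = (1, 4),  |v_rel|² = 17
v_rel×d = (1)·(20) − (4)·(-2) = 28
since m = R²·17 − 28²:  R² = (784 + 304) / 17 = 64
R = √64 = 8  ⇒  r_B = 8 − 1 = 7

rB=7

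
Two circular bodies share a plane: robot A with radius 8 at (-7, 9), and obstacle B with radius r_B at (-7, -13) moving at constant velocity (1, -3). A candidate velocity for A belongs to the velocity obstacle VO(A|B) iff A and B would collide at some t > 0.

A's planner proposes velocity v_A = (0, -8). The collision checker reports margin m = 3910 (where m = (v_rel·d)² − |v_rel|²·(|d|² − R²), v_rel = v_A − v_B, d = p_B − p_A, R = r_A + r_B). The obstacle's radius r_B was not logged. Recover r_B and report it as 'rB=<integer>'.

m = 3910
d = (0, -22);  v_rel = (-1, -5),  |v_rel|² = 26
v_rel×d = (-1)·(-22) − (-5)·(0) = 22
since m = R²·26 − 22²:  R² = (484 + 3910) / 26 = 169
R = √169 = 13  ⇒  r_B = 13 − 8 = 5

rB=5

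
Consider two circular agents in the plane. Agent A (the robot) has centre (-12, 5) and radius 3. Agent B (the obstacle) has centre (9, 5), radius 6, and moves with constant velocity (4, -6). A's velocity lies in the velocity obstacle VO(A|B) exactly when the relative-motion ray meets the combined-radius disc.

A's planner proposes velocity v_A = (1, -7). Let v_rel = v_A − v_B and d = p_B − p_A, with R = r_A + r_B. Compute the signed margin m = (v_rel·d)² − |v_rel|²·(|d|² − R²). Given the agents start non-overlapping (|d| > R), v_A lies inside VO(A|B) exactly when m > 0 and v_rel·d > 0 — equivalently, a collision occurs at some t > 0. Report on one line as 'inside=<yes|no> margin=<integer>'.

d = (21, 0),  |d|² = 441;  R = 3+6 = 9,  c = 441−9² = 360
v_rel = (-3, -1),  |v_rel|² = 10;  v_rel·d = (-3)·(21) + (-1)·(0) = -63
10·t² + 126·t + 360 = 0  ⇒  m = (-63)² − 10·360 = 369
m = 369 > 0,  v_rel·d = -63 < 0  ⇒  outside

inside=no margin=369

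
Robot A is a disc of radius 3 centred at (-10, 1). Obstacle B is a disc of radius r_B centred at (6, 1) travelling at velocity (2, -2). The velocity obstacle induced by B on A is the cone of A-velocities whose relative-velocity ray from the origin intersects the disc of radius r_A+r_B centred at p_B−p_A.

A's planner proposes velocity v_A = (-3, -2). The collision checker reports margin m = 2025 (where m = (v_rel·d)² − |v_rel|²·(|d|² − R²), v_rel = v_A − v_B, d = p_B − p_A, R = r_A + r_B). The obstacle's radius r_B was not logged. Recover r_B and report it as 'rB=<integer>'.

m = 2025
d = (16, 0);  v_rel = (-5, 0),  |v_rel|² = 25
v_rel×d = (-5)·(0) − (0)·(16) = 0
since m = R²·25 − 0²:  R² = (0 + 2025) / 25 = 81
R = √81 = 9  ⇒  r_B = 9 − 3 = 6

rB=6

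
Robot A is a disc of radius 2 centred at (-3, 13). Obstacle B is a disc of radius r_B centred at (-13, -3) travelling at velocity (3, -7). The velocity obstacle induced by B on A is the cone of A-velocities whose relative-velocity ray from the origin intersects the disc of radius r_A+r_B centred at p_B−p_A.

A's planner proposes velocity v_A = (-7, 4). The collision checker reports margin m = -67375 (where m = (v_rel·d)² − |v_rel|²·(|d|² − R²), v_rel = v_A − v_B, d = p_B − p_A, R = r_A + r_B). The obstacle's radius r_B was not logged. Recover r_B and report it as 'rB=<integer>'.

m = -67375
d = (-10, -16);  v_rel = (-10, 11),  |v_rel|² = 221
v_rel×d = (-10)·(-16) − (11)·(-10) = 270
since m = R²·221 − 270²:  R² = (72900 + -67375) / 221 = 25
R = √25 = 5  ⇒  r_B = 5 − 2 = 3

rB=3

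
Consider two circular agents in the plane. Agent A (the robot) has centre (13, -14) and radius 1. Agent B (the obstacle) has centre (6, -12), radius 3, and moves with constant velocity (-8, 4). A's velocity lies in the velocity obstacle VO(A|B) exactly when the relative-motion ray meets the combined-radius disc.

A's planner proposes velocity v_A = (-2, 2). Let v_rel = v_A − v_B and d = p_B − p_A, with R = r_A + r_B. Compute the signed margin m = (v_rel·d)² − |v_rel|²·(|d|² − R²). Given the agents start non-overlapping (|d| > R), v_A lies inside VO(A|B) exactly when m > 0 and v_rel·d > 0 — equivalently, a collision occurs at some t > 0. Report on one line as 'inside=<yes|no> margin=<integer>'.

d = (-7, 2),  |d|² = 53;  R = 1+3 = 4,  c = 53−4² = 37
v_rel = (6, -2),  |v_rel|² = 40;  v_rel·d = (6)·(-7) + (-2)·(2) = -46
40·t² + 92·t + 37 = 0  ⇒  m = (-46)² − 40·37 = 636
m = 636 > 0,  v_rel·d = -46 < 0  ⇒  outside

inside=no margin=636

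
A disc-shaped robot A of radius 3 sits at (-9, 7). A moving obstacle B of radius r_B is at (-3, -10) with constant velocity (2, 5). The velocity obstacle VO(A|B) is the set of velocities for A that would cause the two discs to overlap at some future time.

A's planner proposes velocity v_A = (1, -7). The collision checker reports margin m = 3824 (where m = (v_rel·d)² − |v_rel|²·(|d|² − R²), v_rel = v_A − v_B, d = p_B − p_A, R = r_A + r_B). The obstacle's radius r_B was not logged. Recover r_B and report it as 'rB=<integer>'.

m = 3824
d = (6, -17);  v_rel = (-1, -12),  |v_rel|² = 145
v_rel×d = (-1)·(-17) − (-12)·(6) = 89
since m = R²·145 − 89²:  R² = (7921 + 3824) / 145 = 81
R = √81 = 9  ⇒  r_B = 9 − 3 = 6

rB=6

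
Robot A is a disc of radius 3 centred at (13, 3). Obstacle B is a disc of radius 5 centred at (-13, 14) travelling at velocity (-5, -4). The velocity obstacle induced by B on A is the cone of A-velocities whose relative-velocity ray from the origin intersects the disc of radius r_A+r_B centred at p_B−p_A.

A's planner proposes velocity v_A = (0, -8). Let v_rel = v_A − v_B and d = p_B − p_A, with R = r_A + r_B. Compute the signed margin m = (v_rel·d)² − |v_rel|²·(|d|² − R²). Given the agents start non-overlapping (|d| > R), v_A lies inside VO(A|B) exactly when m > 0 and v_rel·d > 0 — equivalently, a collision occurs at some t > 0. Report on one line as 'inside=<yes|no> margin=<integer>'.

d = (-26, 11),  |d|² = 797;  R = 3+5 = 8,  c = 797−8² = 733
v_rel = (5, -4),  |v_rel|² = 41;  v_rel·d = (5)·(-26) + (-4)·(11) = -174
41·t² + 348·t + 733 = 0  ⇒  m = (-174)² − 41·733 = 223
m = 223 > 0,  v_rel·d = -174 < 0  ⇒  outside

inside=no margin=223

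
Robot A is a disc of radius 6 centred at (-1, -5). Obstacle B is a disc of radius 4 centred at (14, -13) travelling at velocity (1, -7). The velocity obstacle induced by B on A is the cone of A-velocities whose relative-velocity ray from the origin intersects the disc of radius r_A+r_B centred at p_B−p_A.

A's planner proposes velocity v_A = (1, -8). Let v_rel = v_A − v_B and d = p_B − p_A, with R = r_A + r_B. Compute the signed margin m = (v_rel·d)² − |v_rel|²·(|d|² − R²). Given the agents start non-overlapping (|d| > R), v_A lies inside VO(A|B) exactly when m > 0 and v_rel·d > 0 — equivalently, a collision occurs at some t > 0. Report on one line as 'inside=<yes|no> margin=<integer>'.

d = (15, -8),  |d|² = 289;  R = 6+4 = 10,  c = 289−10² = 189
v_rel = (0, -1),  |v_rel|² = 1;  v_rel·d = (0)·(15) + (-1)·(-8) = 8
1·t² − 16·t + 189 = 0  ⇒  m = 8² − 1·189 = -125
m = -125 < 0,  v_rel·d = 8 > 0  ⇒  outside

inside=no margin=-125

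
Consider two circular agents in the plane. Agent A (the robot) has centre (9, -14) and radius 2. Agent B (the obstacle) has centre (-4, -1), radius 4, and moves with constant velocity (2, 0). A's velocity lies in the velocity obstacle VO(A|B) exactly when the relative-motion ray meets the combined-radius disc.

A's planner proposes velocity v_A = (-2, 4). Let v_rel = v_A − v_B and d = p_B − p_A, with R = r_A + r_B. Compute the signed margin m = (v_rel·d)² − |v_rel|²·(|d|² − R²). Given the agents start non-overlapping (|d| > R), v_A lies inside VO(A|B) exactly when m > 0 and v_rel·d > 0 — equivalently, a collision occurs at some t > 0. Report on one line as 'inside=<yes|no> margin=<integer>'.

d = (-13, 13),  |d|² = 338;  R = 2+4 = 6,  c = 338−6² = 302
v_rel = (-4, 4),  |v_rel|² = 32;  v_rel·d = (-4)·(-13) + (4)·(13) = 104
32·t² − 208·t + 302 = 0  ⇒  m = 104² − 32·302 = 1152
m = 1152 > 0,  v_rel·d = 104 > 0  ⇒  inside

inside=yes margin=1152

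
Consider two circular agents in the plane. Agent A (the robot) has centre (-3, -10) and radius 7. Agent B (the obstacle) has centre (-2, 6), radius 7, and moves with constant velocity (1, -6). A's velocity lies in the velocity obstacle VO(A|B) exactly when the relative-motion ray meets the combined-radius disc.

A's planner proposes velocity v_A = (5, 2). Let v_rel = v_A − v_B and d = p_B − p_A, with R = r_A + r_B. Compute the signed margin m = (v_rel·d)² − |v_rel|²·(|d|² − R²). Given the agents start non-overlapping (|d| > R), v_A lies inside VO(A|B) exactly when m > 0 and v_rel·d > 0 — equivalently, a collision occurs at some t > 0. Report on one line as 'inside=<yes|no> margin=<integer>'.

d = (1, 16),  |d|² = 257;  R = 7+7 = 14,  c = 257−14² = 61
v_rel = (4, 8),  |v_rel|² = 80;  v_rel·d = (4)·(1) + (8)·(16) = 132
80·t² − 264·t + 61 = 0  ⇒  m = 132² − 80·61 = 12544
m = 12544 > 0,  v_rel·d = 132 > 0  ⇒  inside

inside=yes margin=12544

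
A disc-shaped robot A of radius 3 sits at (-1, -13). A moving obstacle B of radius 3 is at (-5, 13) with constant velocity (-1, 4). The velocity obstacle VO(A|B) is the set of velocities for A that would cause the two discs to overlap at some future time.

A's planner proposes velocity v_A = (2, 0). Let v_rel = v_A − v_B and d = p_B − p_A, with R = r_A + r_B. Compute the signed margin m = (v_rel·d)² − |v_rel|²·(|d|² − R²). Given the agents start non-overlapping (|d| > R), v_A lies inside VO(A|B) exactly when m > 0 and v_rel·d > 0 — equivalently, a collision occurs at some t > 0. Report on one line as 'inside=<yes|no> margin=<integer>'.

d = (-4, 26),  |d|² = 692;  R = 3+3 = 6,  c = 692−6² = 656
v_rel = (3, -4),  |v_rel|² = 25;  v_rel·d = (3)·(-4) + (-4)·(26) = -116
25·t² + 232·t + 656 = 0  ⇒  m = (-116)² − 25·656 = -2944
m = -2944 < 0,  v_rel·d = -116 < 0  ⇒  outside

inside=no margin=-2944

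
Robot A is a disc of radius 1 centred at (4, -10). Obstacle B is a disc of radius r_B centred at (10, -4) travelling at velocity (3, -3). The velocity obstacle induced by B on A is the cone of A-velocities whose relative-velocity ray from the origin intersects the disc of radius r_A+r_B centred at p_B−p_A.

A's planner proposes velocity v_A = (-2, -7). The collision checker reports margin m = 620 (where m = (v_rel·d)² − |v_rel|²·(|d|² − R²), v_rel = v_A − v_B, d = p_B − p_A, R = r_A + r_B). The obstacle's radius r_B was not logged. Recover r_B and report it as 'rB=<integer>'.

m = 620
d = (6, 6);  v_rel = (-5, -4),  |v_rel|² = 41
v_rel×d = (-5)·(6) − (-4)·(6) = -6
since m = R²·41 − (-6)²:  R² = (36 + 620) / 41 = 16
R = √16 = 4  ⇒  r_B = 4 − 1 = 3

rB=3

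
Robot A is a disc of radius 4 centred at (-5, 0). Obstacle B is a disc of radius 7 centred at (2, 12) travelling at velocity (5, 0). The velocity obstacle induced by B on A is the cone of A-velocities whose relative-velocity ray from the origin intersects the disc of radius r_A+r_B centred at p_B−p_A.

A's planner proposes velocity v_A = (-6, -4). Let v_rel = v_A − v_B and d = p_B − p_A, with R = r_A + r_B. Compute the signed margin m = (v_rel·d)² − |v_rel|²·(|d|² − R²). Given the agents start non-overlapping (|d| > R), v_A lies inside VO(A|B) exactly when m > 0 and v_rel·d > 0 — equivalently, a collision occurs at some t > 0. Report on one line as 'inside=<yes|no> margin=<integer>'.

d = (7, 12),  |d|² = 193;  R = 4+7 = 11,  c = 193−11² = 72
v_rel = (-11, -4),  |v_rel|² = 137;  v_rel·d = (-11)·(7) + (-4)·(12) = -125
137·t² + 250·t + 72 = 0  ⇒  m = (-125)² − 137·72 = 5761
m = 5761 > 0,  v_rel·d = -125 < 0  ⇒  outside

inside=no margin=5761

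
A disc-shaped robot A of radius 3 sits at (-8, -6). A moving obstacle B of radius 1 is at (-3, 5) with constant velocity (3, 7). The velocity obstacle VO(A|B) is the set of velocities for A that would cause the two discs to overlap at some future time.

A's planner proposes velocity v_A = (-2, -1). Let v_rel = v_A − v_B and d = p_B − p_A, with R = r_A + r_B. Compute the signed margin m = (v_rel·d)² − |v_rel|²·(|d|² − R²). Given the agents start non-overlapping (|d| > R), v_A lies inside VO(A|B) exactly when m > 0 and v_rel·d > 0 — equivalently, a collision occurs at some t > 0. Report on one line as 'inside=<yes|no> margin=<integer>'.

d = (5, 11),  |d|² = 146;  R = 3+1 = 4,  c = 146−4² = 130
v_rel = (-5, -8),  |v_rel|² = 89;  v_rel·d = (-5)·(5) + (-8)·(11) = -113
89·t² + 226·t + 130 = 0  ⇒  m = (-113)² − 89·130 = 1199
m = 1199 > 0,  v_rel·d = -113 < 0  ⇒  outside

inside=no margin=1199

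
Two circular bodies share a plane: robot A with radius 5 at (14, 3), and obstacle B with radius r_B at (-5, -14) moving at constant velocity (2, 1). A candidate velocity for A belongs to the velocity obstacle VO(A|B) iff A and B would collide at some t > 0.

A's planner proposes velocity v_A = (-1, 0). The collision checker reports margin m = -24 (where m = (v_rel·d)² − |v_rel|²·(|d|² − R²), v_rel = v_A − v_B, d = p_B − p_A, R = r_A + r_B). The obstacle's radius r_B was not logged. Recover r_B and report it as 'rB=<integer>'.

m = -24
d = (-19, -17);  v_rel = (-3, -1),  |v_rel|² = 10
v_rel×d = (-3)·(-17) − (-1)·(-19) = 32
since m = R²·10 − 32²:  R² = (1024 + -24) / 10 = 100
R = √100 = 10  ⇒  r_B = 10 − 5 = 5

rB=5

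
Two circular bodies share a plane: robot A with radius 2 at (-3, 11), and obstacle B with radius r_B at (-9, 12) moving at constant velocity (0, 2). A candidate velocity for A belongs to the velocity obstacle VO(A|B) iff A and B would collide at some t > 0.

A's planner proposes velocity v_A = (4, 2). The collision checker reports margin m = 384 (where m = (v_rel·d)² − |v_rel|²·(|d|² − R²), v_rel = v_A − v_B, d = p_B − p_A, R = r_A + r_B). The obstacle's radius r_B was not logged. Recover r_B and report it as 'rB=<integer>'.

m = 384
d = (-6, 1);  v_rel = (4, 0),  |v_rel|² = 16
v_rel×d = (4)·(1) − (0)·(-6) = 4
since m = R²·16 − 4²:  R² = (16 + 384) / 16 = 25
R = √25 = 5  ⇒  r_B = 5 − 2 = 3

rB=3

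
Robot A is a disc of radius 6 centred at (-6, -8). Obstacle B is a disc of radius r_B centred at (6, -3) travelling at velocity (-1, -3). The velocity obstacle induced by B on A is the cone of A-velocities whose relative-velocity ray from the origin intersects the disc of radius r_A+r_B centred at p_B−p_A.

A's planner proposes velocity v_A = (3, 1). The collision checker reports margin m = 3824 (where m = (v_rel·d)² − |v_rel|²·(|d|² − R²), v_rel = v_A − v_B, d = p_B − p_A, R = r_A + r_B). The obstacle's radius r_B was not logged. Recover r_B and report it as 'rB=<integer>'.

m = 3824
d = (12, 5);  v_rel = (4, 4),  |v_rel|² = 32
v_rel×d = (4)·(5) − (4)·(12) = -28
since m = R²·32 − (-28)²:  R² = (784 + 3824) / 32 = 144
R = √144 = 12  ⇒  r_B = 12 − 6 = 6

rB=6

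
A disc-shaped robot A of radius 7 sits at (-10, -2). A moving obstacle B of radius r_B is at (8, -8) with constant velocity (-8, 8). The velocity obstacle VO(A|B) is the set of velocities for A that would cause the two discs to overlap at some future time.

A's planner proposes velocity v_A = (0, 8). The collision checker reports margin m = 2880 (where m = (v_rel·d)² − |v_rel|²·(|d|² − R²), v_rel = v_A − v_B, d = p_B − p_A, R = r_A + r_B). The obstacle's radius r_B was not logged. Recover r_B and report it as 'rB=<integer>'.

m = 2880
d = (18, -6);  v_rel = (8, 0),  |v_rel|² = 64
v_rel×d = (8)·(-6) − (0)·(18) = -48
since m = R²·64 − (-48)²:  R² = (2304 + 2880) / 64 = 81
R = √81 = 9  ⇒  r_B = 9 − 7 = 2

rB=2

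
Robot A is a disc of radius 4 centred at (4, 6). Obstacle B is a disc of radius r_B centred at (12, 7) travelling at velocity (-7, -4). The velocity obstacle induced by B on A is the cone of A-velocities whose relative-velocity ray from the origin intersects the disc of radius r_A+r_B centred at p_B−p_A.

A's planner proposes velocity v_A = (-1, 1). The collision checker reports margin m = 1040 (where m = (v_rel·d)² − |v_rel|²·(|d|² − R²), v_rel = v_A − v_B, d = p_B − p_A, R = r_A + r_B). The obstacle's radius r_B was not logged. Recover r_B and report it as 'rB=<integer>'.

m = 1040
d = (8, 1);  v_rel = (6, 5),  |v_rel|² = 61
v_rel×d = (6)·(1) − (5)·(8) = -34
since m = R²·61 − (-34)²:  R² = (1156 + 1040) / 61 = 36
R = √36 = 6  ⇒  r_B = 6 − 4 = 2

rB=2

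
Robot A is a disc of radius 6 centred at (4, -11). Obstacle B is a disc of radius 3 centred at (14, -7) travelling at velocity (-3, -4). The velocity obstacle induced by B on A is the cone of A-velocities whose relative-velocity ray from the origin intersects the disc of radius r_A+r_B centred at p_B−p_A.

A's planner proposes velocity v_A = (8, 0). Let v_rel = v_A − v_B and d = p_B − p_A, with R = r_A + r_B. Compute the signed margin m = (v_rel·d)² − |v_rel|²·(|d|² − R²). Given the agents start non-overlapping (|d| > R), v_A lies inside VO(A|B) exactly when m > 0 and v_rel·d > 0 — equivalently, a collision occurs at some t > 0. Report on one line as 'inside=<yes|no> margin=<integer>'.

d = (10, 4),  |d|² = 116;  R = 6+3 = 9,  c = 116−9² = 35
v_rel = (11, 4),  |v_rel|² = 137;  v_rel·d = (11)·(10) + (4)·(4) = 126
137·t² − 252·t + 35 = 0  ⇒  m = 126² − 137·35 = 11081
m = 11081 > 0,  v_rel·d = 126 > 0  ⇒  inside

inside=yes margin=11081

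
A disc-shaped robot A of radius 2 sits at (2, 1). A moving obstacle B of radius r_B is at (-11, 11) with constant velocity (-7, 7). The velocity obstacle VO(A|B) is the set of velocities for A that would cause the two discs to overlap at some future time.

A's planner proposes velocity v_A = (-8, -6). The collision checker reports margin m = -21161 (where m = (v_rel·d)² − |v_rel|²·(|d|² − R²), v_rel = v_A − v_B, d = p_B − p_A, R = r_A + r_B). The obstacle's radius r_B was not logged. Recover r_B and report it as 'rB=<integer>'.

m = -21161
d = (-13, 10);  v_rel = (-1, -13),  |v_rel|² = 170
v_rel×d = (-1)·(10) − (-13)·(-13) = -179
since m = R²·170 − (-179)²:  R² = (32041 + -21161) / 170 = 64
R = √64 = 8  ⇒  r_B = 8 − 2 = 6

rB=6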